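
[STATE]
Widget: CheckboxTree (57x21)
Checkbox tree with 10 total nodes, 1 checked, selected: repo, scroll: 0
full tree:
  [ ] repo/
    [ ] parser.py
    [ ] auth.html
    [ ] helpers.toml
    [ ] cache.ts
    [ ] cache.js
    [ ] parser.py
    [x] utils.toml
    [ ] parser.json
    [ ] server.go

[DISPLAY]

>[-] repo/                                               
   [ ] parser.py                                         
   [ ] auth.html                                         
   [ ] helpers.toml                                      
   [ ] cache.ts                                          
   [ ] cache.js                                          
   [ ] parser.py                                         
   [x] utils.toml                                        
   [ ] parser.json                                       
   [ ] server.go                                         
                                                         
                                                         
                                                         
                                                         
                                                         
                                                         
                                                         
                                                         
                                                         
                                                         
                                                         


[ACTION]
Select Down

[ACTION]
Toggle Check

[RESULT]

 [-] repo/                                               
>  [x] parser.py                                         
   [ ] auth.html                                         
   [ ] helpers.toml                                      
   [ ] cache.ts                                          
   [ ] cache.js                                          
   [ ] parser.py                                         
   [x] utils.toml                                        
   [ ] parser.json                                       
   [ ] server.go                                         
                                                         
                                                         
                                                         
                                                         
                                                         
                                                         
                                                         
                                                         
                                                         
                                                         
                                                         


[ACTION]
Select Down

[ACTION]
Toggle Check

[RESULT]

 [-] repo/                                               
   [x] parser.py                                         
>  [x] auth.html                                         
   [ ] helpers.toml                                      
   [ ] cache.ts                                          
   [ ] cache.js                                          
   [ ] parser.py                                         
   [x] utils.toml                                        
   [ ] parser.json                                       
   [ ] server.go                                         
                                                         
                                                         
                                                         
                                                         
                                                         
                                                         
                                                         
                                                         
                                                         
                                                         
                                                         


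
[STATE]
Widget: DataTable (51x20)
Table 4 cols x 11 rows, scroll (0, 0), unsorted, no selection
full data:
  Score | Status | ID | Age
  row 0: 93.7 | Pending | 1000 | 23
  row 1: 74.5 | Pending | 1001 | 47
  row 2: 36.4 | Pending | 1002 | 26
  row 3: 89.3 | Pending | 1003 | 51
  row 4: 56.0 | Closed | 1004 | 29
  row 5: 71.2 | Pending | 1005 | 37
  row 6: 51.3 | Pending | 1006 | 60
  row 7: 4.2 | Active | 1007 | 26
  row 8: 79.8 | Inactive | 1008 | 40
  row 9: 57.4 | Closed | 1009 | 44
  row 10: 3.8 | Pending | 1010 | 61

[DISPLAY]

Score│Status  │ID  │Age                            
─────┼────────┼────┼───                            
93.7 │Pending │1000│23                             
74.5 │Pending │1001│47                             
36.4 │Pending │1002│26                             
89.3 │Pending │1003│51                             
56.0 │Closed  │1004│29                             
71.2 │Pending │1005│37                             
51.3 │Pending │1006│60                             
4.2  │Active  │1007│26                             
79.8 │Inactive│1008│40                             
57.4 │Closed  │1009│44                             
3.8  │Pending │1010│61                             
                                                   
                                                   
                                                   
                                                   
                                                   
                                                   
                                                   


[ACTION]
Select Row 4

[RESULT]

Score│Status  │ID  │Age                            
─────┼────────┼────┼───                            
93.7 │Pending │1000│23                             
74.5 │Pending │1001│47                             
36.4 │Pending │1002│26                             
89.3 │Pending │1003│51                             
>6.0 │Closed  │1004│29                             
71.2 │Pending │1005│37                             
51.3 │Pending │1006│60                             
4.2  │Active  │1007│26                             
79.8 │Inactive│1008│40                             
57.4 │Closed  │1009│44                             
3.8  │Pending │1010│61                             
                                                   
                                                   
                                                   
                                                   
                                                   
                                                   
                                                   


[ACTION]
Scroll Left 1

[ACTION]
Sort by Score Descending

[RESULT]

Scor▼│Status  │ID  │Age                            
─────┼────────┼────┼───                            
93.7 │Pending │1000│23                             
89.3 │Pending │1003│51                             
79.8 │Inactive│1008│40                             
74.5 │Pending │1001│47                             
>1.2 │Pending │1005│37                             
57.4 │Closed  │1009│44                             
56.0 │Closed  │1004│29                             
51.3 │Pending │1006│60                             
36.4 │Pending │1002│26                             
4.2  │Active  │1007│26                             
3.8  │Pending │1010│61                             
                                                   
                                                   
                                                   
                                                   
                                                   
                                                   
                                                   


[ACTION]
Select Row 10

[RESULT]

Scor▼│Status  │ID  │Age                            
─────┼────────┼────┼───                            
93.7 │Pending │1000│23                             
89.3 │Pending │1003│51                             
79.8 │Inactive│1008│40                             
74.5 │Pending │1001│47                             
71.2 │Pending │1005│37                             
57.4 │Closed  │1009│44                             
56.0 │Closed  │1004│29                             
51.3 │Pending │1006│60                             
36.4 │Pending │1002│26                             
4.2  │Active  │1007│26                             
>.8  │Pending │1010│61                             
                                                   
                                                   
                                                   
                                                   
                                                   
                                                   
                                                   


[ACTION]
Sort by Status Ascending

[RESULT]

Score│Status ▲│ID  │Age                            
─────┼────────┼────┼───                            
4.2  │Active  │1007│26                             
57.4 │Closed  │1009│44                             
56.0 │Closed  │1004│29                             
79.8 │Inactive│1008│40                             
93.7 │Pending │1000│23                             
89.3 │Pending │1003│51                             
74.5 │Pending │1001│47                             
71.2 │Pending │1005│37                             
51.3 │Pending │1006│60                             
36.4 │Pending │1002│26                             
>.8  │Pending │1010│61                             
                                                   
                                                   
                                                   
                                                   
                                                   
                                                   
                                                   


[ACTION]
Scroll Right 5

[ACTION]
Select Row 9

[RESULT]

Score│Status ▲│ID  │Age                            
─────┼────────┼────┼───                            
4.2  │Active  │1007│26                             
57.4 │Closed  │1009│44                             
56.0 │Closed  │1004│29                             
79.8 │Inactive│1008│40                             
93.7 │Pending │1000│23                             
89.3 │Pending │1003│51                             
74.5 │Pending │1001│47                             
71.2 │Pending │1005│37                             
51.3 │Pending │1006│60                             
>6.4 │Pending │1002│26                             
3.8  │Pending │1010│61                             
                                                   
                                                   
                                                   
                                                   
                                                   
                                                   
                                                   


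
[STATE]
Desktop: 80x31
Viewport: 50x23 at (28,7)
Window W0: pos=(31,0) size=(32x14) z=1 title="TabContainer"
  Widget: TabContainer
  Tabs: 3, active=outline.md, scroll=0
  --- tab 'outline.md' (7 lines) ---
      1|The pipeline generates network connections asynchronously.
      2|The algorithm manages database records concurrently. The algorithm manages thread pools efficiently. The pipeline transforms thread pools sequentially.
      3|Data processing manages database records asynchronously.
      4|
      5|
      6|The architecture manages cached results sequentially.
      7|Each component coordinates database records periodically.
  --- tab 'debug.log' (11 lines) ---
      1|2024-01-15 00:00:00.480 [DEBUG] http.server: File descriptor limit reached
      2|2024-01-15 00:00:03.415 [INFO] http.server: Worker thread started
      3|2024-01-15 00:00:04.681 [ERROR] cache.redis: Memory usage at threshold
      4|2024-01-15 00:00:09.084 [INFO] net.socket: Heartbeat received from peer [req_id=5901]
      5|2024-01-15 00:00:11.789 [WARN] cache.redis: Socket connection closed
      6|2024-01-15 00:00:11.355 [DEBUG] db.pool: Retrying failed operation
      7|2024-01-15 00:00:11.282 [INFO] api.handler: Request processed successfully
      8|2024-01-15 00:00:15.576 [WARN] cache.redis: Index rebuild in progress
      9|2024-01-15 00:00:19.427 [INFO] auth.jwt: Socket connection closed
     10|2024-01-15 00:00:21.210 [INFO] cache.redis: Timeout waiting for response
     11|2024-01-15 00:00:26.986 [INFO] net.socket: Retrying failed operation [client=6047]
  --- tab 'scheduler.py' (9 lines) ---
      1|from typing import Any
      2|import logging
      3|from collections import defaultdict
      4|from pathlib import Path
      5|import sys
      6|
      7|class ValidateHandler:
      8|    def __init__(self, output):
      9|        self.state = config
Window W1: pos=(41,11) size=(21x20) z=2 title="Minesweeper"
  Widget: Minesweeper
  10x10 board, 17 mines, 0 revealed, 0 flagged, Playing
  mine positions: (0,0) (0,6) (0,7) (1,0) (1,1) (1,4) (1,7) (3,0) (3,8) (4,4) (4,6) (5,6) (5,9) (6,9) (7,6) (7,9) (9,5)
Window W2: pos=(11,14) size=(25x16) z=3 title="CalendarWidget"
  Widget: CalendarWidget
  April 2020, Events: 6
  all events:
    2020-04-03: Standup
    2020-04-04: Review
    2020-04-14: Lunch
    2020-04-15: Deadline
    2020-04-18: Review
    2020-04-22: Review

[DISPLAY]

   ┃Data processing manages databa┃               
   ┃                              ┃               
   ┃                              ┃               
   ┃The architecture manages cache┃               
   ┃Each comp┏━━━━━━━━━━━━━━━━━━━┓┃               
   ┃         ┃ Minesweeper       ┃┃               
   ┗━━━━━━━━━┠───────────────────┨┛               
━━━━━━━┓     ┃■■■■■■■■■■         ┃                
       ┃     ┃■■■■■■■■■■         ┃                
───────┨     ┃■■■■■■■■■■         ┃                
0      ┃     ┃■■■■■■■■■■         ┃                
a Su   ┃     ┃■■■■■■■■■■         ┃                
 4*  5 ┃     ┃■■■■■■■■■■         ┃                
1 12   ┃     ┃■■■■■■■■■■         ┃                
 18* 19┃     ┃■■■■■■■■■■         ┃                
25 26  ┃     ┃■■■■■■■■■■         ┃                
       ┃     ┃■■■■■■■■■■         ┃                
       ┃     ┃                   ┃                
       ┃     ┃                   ┃                
       ┃     ┃                   ┃                
       ┃     ┃                   ┃                
       ┃     ┃                   ┃                
━━━━━━━┛     ┃                   ┃                


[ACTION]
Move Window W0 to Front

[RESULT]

   ┃Data processing manages databa┃               
   ┃                              ┃               
   ┃                              ┃               
   ┃The architecture manages cache┃               
   ┃Each component coordinates dat┃               
   ┃                              ┃               
   ┗━━━━━━━━━━━━━━━━━━━━━━━━━━━━━━┛               
━━━━━━━┓     ┃■■■■■■■■■■         ┃                
       ┃     ┃■■■■■■■■■■         ┃                
───────┨     ┃■■■■■■■■■■         ┃                
0      ┃     ┃■■■■■■■■■■         ┃                
a Su   ┃     ┃■■■■■■■■■■         ┃                
 4*  5 ┃     ┃■■■■■■■■■■         ┃                
1 12   ┃     ┃■■■■■■■■■■         ┃                
 18* 19┃     ┃■■■■■■■■■■         ┃                
25 26  ┃     ┃■■■■■■■■■■         ┃                
       ┃     ┃■■■■■■■■■■         ┃                
       ┃     ┃                   ┃                
       ┃     ┃                   ┃                
       ┃     ┃                   ┃                
       ┃     ┃                   ┃                
       ┃     ┃                   ┃                
━━━━━━━┛     ┃                   ┃                


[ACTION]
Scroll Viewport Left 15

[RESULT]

                  ┃Data processing manages databa┃
                  ┃                              ┃
                  ┃                              ┃
                  ┃The architecture manages cache┃
                  ┃Each component coordinates dat┃
                  ┃                              ┃
                  ┗━━━━━━━━━━━━━━━━━━━━━━━━━━━━━━┛
━━━━━━━━━━━━━━━━━━━━━━┓     ┃■■■■■■■■■■         ┃ 
CalendarWidget        ┃     ┃■■■■■■■■■■         ┃ 
──────────────────────┨     ┃■■■■■■■■■■         ┃ 
      April 2020      ┃     ┃■■■■■■■■■■         ┃ 
o Tu We Th Fr Sa Su   ┃     ┃■■■■■■■■■■         ┃ 
      1  2  3*  4*  5 ┃     ┃■■■■■■■■■■         ┃ 
6  7  8  9 10 11 12   ┃     ┃■■■■■■■■■■         ┃ 
3 14* 15* 16 17 18* 19┃     ┃■■■■■■■■■■         ┃ 
0 21 22* 23 24 25 26  ┃     ┃■■■■■■■■■■         ┃ 
7 28 29 30            ┃     ┃■■■■■■■■■■         ┃ 
                      ┃     ┃                   ┃ 
                      ┃     ┃                   ┃ 
                      ┃     ┃                   ┃ 
                      ┃     ┃                   ┃ 
                      ┃     ┃                   ┃ 
━━━━━━━━━━━━━━━━━━━━━━┛     ┃                   ┃ 


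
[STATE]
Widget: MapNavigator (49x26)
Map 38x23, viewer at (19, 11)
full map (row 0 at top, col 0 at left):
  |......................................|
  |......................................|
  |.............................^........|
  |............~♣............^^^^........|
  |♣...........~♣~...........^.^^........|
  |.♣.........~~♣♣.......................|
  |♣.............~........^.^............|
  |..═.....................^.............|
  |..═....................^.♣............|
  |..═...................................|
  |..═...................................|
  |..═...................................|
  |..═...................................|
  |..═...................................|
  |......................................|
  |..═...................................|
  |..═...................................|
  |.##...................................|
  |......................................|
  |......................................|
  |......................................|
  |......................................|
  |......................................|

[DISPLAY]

                                                 
                                                 
     ......................................      
     ......................................      
     .............................^........      
     ............~♣............^^^^........      
     ♣...........~♣~...........^.^^........      
     .♣.........~~♣♣.......................      
     ♣.............~........^.^............      
     ..═.....................^.............      
     ..═....................^.♣............      
     ..═...................................      
     ..═...................................      
     ..═................@..................      
     ..═...................................      
     ..═...................................      
     ......................................      
     ..═...................................      
     ..═...................................      
     .##...................................      
     ......................................      
     ......................................      
     ......................................      
     ......................................      
     ......................................      
                                                 


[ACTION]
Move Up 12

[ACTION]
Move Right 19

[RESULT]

                                                 
                                                 
                                                 
                                                 
                                                 
                                                 
                                                 
                                                 
                                                 
                                                 
                                                 
                                                 
                                                 
........................@                        
.........................                        
................^........                        
♣............^^^^........                        
♣~...........^.^^........                        
♣♣.......................                        
.~........^.^............                        
...........^.............                        
..........^.♣............                        
.........................                        
.........................                        
.........................                        
.........................                        


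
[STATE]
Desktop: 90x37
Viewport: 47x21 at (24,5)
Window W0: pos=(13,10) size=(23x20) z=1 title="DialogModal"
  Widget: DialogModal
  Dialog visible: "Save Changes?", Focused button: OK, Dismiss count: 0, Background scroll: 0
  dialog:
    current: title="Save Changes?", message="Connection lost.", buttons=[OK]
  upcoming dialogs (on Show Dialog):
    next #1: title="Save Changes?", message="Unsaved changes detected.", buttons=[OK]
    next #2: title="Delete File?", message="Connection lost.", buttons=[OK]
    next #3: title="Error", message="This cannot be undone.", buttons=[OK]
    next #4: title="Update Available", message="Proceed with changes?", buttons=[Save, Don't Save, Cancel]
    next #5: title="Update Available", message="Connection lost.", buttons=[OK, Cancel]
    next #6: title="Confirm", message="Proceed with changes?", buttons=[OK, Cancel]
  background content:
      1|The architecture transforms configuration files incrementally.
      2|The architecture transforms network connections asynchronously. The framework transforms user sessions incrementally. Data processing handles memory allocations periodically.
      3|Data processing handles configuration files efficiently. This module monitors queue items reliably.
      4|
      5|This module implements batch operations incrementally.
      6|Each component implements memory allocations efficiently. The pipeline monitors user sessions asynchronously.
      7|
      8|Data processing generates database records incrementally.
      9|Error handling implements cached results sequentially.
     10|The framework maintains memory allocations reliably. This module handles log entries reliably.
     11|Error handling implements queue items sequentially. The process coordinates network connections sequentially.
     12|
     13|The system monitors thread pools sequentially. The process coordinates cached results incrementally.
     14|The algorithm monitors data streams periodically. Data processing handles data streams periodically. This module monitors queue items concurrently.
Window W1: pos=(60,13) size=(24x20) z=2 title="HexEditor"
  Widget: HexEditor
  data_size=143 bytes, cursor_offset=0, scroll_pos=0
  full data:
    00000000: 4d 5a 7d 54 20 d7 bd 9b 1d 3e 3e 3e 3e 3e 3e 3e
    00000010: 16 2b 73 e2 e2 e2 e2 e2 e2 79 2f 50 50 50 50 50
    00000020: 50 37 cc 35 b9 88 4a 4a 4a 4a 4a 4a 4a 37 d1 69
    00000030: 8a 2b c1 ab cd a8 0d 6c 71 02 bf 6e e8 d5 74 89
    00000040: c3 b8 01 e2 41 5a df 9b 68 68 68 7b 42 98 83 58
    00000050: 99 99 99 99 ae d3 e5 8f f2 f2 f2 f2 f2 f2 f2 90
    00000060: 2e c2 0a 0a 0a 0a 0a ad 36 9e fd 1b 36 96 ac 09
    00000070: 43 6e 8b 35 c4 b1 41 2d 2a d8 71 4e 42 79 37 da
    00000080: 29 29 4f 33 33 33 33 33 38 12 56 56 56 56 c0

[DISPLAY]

                                               
                                               
                                               
                                               
                                               
━━━━━━━━━━━┓                                   
al         ┃                                   
───────────┨                                   
ecture tran┃                        ┏━━━━━━━━━━
ecture tran┃                        ┃ HexEditor
ssing handl┃                        ┠──────────
           ┃                        ┃00000000  
e implement┃                        ┃00000010  
────────┐em┃                        ┃00000020  
hanges? │  ┃                        ┃00000030  
ion lost│er┃                        ┃00000040  
OK]     │em┃                        ┃00000050  
────────┘ai┃                        ┃00000060  
ling implem┃                        ┃00000070  
           ┃                        ┃00000080  
 monitors t┃                        ┃          


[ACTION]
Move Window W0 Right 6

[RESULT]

                                               
                                               
                                               
                                               
                                               
━━━━━━━━━━━━━━━━━┓                             
logModal         ┃                             
─────────────────┨                             
architecture tran┃                  ┏━━━━━━━━━━
architecture tran┃                  ┃ HexEditor
 processing handl┃                  ┠──────────
                 ┃                  ┃00000000  
 module implement┃                  ┃00000010  
──────────────┐em┃                  ┃00000020  
Save Changes? │  ┃                  ┃00000030  
onnection lost│er┃                  ┃00000040  
     [OK]     │em┃                  ┃00000050  
──────────────┘ai┃                  ┃00000060  
r handling implem┃                  ┃00000070  
                 ┃                  ┃00000080  
system monitors t┃                  ┃          


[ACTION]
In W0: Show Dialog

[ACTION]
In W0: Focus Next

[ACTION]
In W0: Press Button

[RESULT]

                                               
                                               
                                               
                                               
                                               
━━━━━━━━━━━━━━━━━┓                             
logModal         ┃                             
─────────────────┨                             
architecture tran┃                  ┏━━━━━━━━━━
architecture tran┃                  ┃ HexEditor
 processing handl┃                  ┠──────────
                 ┃                  ┃00000000  
 module implement┃                  ┃00000010  
 component implem┃                  ┃00000020  
                 ┃                  ┃00000030  
 processing gener┃                  ┃00000040  
r handling implem┃                  ┃00000050  
framework maintai┃                  ┃00000060  
r handling implem┃                  ┃00000070  
                 ┃                  ┃00000080  
system monitors t┃                  ┃          


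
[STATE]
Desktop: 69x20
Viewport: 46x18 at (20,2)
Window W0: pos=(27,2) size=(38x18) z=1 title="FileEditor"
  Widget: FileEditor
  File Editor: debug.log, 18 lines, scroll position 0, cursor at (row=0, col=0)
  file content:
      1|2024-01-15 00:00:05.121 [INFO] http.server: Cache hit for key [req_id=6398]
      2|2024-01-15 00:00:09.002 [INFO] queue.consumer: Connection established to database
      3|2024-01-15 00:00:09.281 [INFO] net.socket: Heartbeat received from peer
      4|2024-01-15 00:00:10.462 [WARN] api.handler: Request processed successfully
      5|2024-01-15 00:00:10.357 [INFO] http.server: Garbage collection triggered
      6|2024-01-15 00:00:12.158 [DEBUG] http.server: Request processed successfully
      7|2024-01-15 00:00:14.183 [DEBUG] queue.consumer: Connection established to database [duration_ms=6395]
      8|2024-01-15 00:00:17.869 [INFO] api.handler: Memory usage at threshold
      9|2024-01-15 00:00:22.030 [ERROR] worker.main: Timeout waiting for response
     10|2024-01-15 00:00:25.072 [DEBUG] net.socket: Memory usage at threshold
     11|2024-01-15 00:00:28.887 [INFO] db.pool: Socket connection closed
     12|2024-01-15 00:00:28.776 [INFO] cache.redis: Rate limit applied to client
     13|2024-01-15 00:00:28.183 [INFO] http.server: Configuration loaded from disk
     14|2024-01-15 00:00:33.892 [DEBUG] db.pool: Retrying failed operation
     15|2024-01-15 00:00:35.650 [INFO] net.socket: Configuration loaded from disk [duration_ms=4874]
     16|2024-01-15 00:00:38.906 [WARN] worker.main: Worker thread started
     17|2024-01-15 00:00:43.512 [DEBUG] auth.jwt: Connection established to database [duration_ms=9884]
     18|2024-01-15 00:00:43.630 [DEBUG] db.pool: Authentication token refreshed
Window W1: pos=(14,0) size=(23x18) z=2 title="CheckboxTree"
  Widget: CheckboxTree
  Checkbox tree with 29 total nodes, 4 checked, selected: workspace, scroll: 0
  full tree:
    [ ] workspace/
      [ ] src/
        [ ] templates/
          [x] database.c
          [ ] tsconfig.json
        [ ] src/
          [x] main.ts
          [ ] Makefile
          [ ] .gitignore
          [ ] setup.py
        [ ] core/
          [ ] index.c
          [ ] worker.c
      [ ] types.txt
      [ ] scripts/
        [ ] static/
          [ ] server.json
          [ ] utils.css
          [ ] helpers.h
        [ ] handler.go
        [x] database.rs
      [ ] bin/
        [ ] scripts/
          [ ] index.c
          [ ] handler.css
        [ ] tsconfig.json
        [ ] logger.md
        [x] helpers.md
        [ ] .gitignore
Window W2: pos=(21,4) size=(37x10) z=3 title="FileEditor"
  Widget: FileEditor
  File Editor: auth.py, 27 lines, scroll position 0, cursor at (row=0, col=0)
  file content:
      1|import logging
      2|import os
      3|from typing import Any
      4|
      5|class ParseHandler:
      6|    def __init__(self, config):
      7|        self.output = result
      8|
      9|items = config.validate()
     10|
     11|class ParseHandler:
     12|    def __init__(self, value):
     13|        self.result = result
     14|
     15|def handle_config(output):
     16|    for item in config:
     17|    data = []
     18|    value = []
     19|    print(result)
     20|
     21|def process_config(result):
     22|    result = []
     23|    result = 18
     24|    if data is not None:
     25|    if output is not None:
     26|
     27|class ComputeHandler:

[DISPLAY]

────────────────┨━━━━━━━━━━━━━━━━━━━━━━━━━━━┓ 
workspace/      ┃or                         ┃ 
]┏━━━━━━━━━━━━━━━━━━━━━━━━━━━━━━━━━━━┓──────┨ 
[┃ FileEditor                        ┃ http▲┃ 
 ┠───────────────────────────────────┨ queu█┃ 
 ┃█mport logging                    ▲┃ net.░┃ 
[┃import os                         █┃ api.░┃ 
 ┃from typing import Any            ░┃ http░┃ 
 ┃                                  ░┃] htt░┃ 
 ┃class ParseHandler:               ░┃] que░┃ 
 ┃    def __init__(self, config):   ▼┃ api.░┃ 
[┗━━━━━━━━━━━━━━━━━━━━━━━━━━━━━━━━━━━┛] wor░┃ 
  [ ] index.c   ┃5 00:00:25.072 [DEBUG] net░┃ 
  [ ] worker.c  ┃5 00:00:28.887 [INFO] db.p░┃ 
] types.txt     ┃5 00:00:28.776 [INFO] cach░┃ 
━━━━━━━━━━━━━━━━┛5 00:00:28.183 [INFO] http░┃ 
       ┃2024-01-15 00:00:33.892 [DEBUG] db.▼┃ 
       ┗━━━━━━━━━━━━━━━━━━━━━━━━━━━━━━━━━━━━┛ 


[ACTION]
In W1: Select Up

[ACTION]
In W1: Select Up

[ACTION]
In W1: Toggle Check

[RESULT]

────────────────┨━━━━━━━━━━━━━━━━━━━━━━━━━━━┓ 
workspace/      ┃or                         ┃ 
]┏━━━━━━━━━━━━━━━━━━━━━━━━━━━━━━━━━━━┓──────┨ 
[┃ FileEditor                        ┃ http▲┃ 
 ┠───────────────────────────────────┨ queu█┃ 
 ┃█mport logging                    ▲┃ net.░┃ 
[┃import os                         █┃ api.░┃ 
 ┃from typing import Any            ░┃ http░┃ 
 ┃                                  ░┃] htt░┃ 
 ┃class ParseHandler:               ░┃] que░┃ 
 ┃    def __init__(self, config):   ▼┃ api.░┃ 
[┗━━━━━━━━━━━━━━━━━━━━━━━━━━━━━━━━━━━┛] wor░┃ 
  [x] index.c   ┃5 00:00:25.072 [DEBUG] net░┃ 
  [x] worker.c  ┃5 00:00:28.887 [INFO] db.p░┃ 
] types.txt     ┃5 00:00:28.776 [INFO] cach░┃ 
━━━━━━━━━━━━━━━━┛5 00:00:28.183 [INFO] http░┃ 
       ┃2024-01-15 00:00:33.892 [DEBUG] db.▼┃ 
       ┗━━━━━━━━━━━━━━━━━━━━━━━━━━━━━━━━━━━━┛ 


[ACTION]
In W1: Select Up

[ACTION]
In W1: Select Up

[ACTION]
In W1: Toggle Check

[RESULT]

────────────────┨━━━━━━━━━━━━━━━━━━━━━━━━━━━┓ 
workspace/      ┃or                         ┃ 
]┏━━━━━━━━━━━━━━━━━━━━━━━━━━━━━━━━━━━┓──────┨ 
[┃ FileEditor                        ┃ http▲┃ 
 ┠───────────────────────────────────┨ queu█┃ 
 ┃█mport logging                    ▲┃ net.░┃ 
[┃import os                         █┃ api.░┃ 
 ┃from typing import Any            ░┃ http░┃ 
 ┃                                  ░┃] htt░┃ 
 ┃class ParseHandler:               ░┃] que░┃ 
 ┃    def __init__(self, config):   ▼┃ api.░┃ 
[┗━━━━━━━━━━━━━━━━━━━━━━━━━━━━━━━━━━━┛] wor░┃ 
  [ ] index.c   ┃5 00:00:25.072 [DEBUG] net░┃ 
  [ ] worker.c  ┃5 00:00:28.887 [INFO] db.p░┃ 
] types.txt     ┃5 00:00:28.776 [INFO] cach░┃ 
━━━━━━━━━━━━━━━━┛5 00:00:28.183 [INFO] http░┃ 
       ┃2024-01-15 00:00:33.892 [DEBUG] db.▼┃ 
       ┗━━━━━━━━━━━━━━━━━━━━━━━━━━━━━━━━━━━━┛ 


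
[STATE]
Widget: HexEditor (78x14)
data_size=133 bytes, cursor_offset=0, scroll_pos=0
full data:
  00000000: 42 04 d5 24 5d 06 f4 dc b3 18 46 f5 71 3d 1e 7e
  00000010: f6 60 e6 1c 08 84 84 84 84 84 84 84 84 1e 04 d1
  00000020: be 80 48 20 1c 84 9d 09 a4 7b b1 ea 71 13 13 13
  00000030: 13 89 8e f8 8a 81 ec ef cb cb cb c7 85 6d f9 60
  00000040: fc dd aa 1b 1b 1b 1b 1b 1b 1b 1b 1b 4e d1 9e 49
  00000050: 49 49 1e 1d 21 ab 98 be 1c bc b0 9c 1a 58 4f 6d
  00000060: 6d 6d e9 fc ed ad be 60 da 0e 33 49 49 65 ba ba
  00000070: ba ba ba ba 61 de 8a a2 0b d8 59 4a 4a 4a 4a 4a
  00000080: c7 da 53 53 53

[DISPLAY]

00000000  42 04 d5 24 5d 06 f4 dc  b3 18 46 f5 71 3d 1e 7e  |B..$].....F.q=.~|
00000010  f6 60 e6 1c 08 84 84 84  84 84 84 84 84 1e 04 d1  |.`..............|
00000020  be 80 48 20 1c 84 9d 09  a4 7b b1 ea 71 13 13 13  |..H .....{..q...|
00000030  13 89 8e f8 8a 81 ec ef  cb cb cb c7 85 6d f9 60  |.............m.`|
00000040  fc dd aa 1b 1b 1b 1b 1b  1b 1b 1b 1b 4e d1 9e 49  |............N..I|
00000050  49 49 1e 1d 21 ab 98 be  1c bc b0 9c 1a 58 4f 6d  |II..!........XOm|
00000060  6d 6d e9 fc ed ad be 60  da 0e 33 49 49 65 ba ba  |mm.....`..3IIe..|
00000070  ba ba ba ba 61 de 8a a2  0b d8 59 4a 4a 4a 4a 4a  |....a.....YJJJJJ|
00000080  c7 da 53 53 53                                    |..SSS           |
                                                                              
                                                                              
                                                                              
                                                                              
                                                                              


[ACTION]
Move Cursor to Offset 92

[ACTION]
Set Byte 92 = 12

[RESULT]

00000000  42 04 d5 24 5d 06 f4 dc  b3 18 46 f5 71 3d 1e 7e  |B..$].....F.q=.~|
00000010  f6 60 e6 1c 08 84 84 84  84 84 84 84 84 1e 04 d1  |.`..............|
00000020  be 80 48 20 1c 84 9d 09  a4 7b b1 ea 71 13 13 13  |..H .....{..q...|
00000030  13 89 8e f8 8a 81 ec ef  cb cb cb c7 85 6d f9 60  |.............m.`|
00000040  fc dd aa 1b 1b 1b 1b 1b  1b 1b 1b 1b 4e d1 9e 49  |............N..I|
00000050  49 49 1e 1d 21 ab 98 be  1c bc b0 9c 12 58 4f 6d  |II..!........XOm|
00000060  6d 6d e9 fc ed ad be 60  da 0e 33 49 49 65 ba ba  |mm.....`..3IIe..|
00000070  ba ba ba ba 61 de 8a a2  0b d8 59 4a 4a 4a 4a 4a  |....a.....YJJJJJ|
00000080  c7 da 53 53 53                                    |..SSS           |
                                                                              
                                                                              
                                                                              
                                                                              
                                                                              


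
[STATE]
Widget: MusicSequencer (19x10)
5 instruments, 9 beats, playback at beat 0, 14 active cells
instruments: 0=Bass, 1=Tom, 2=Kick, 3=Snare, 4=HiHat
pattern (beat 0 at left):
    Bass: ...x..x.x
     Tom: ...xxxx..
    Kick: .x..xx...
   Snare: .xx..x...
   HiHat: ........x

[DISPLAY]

      ▼12345678    
  Bass···█··█·█    
   Tom···████··    
  Kick·█··██···    
 Snare·██··█···    
 HiHat········█    
                   
                   
                   
                   


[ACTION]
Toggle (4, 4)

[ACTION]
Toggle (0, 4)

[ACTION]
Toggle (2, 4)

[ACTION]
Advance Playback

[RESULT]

      0▼2345678    
  Bass···██·█·█    
   Tom···████··    
  Kick·█···█···    
 Snare·██··█···    
 HiHat····█···█    
                   
                   
                   
                   


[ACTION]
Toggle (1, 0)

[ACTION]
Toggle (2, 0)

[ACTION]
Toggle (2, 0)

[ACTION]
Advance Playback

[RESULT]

      01▼345678    
  Bass···██·█·█    
   Tom█··████··    
  Kick·█···█···    
 Snare·██··█···    
 HiHat····█···█    
                   
                   
                   
                   
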